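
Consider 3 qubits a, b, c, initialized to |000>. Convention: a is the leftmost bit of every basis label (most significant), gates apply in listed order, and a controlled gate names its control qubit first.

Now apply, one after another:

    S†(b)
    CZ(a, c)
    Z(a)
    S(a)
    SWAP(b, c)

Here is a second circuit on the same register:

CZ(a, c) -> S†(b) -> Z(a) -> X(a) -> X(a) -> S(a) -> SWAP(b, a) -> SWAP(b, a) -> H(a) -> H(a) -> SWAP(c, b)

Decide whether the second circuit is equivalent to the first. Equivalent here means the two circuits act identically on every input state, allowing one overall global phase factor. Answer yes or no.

Yes — the two circuits implement the same unitary up to a global phase.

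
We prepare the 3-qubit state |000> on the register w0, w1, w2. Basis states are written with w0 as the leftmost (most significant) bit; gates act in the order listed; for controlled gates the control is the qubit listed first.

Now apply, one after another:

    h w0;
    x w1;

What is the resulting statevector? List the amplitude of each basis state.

The resulting statevector has amplitude sqrt(2)/2 on |010>, sqrt(2)/2 on |110>, and 0 on every other basis state.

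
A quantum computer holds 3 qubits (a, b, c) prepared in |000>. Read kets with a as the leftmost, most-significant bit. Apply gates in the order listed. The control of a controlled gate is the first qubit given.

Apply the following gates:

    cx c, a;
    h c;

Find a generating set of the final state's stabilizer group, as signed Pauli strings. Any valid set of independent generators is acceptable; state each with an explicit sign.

The final state is stabilized by the group generated by +IIX, +ZII, +IZI; other independent generating sets are equally valid.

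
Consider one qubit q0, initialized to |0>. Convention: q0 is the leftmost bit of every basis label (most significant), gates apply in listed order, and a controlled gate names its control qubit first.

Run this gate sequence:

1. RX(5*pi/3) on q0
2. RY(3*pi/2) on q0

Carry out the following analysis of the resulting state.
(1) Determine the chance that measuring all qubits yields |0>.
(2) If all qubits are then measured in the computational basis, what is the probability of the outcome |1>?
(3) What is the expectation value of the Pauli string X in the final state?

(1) A full measurement returns |0> with probability 1/2.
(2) Outcome |1> occurs with probability 1/2.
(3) The observable X averages to -1/2.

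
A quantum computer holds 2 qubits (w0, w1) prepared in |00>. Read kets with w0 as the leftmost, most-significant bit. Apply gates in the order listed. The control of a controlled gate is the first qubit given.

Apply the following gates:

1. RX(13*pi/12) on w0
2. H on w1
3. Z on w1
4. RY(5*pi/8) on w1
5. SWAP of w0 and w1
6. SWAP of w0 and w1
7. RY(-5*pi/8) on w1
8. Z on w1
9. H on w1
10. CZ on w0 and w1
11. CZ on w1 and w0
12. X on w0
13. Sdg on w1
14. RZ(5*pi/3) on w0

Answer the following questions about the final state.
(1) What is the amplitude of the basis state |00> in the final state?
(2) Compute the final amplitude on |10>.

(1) The amplitude on |00> is -I*sqrt(1/2 - sqrt(2)/4)*exp(-5*I*pi/6)*cos(5*pi/16)**2/2 - I*sqrt(1/2 - sqrt(2)/4)*exp(-5*I*pi/6)*sin(5*pi/16)**2/2 - sqrt(3)*I*sqrt(sqrt(2)/4 + 1/2)*exp(-5*I*pi/6)*cos(5*pi/16)**2/2 - sqrt(3)*I*sqrt(sqrt(2)/4 + 1/2)*exp(-5*I*pi/6)*sin(5*pi/16)**2/2.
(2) The final state's coefficient on |10> equals -sqrt(sqrt(2)/4 + 1/2)*exp(5*I*pi/6)*sin(5*pi/16)**2/2 - sqrt(sqrt(2)/4 + 1/2)*exp(5*I*pi/6)*cos(5*pi/16)**2/2 + sqrt(3)*sqrt(1/2 - sqrt(2)/4)*exp(5*I*pi/6)*cos(5*pi/16)**2/2 + sqrt(3)*sqrt(1/2 - sqrt(2)/4)*exp(5*I*pi/6)*sin(5*pi/16)**2/2.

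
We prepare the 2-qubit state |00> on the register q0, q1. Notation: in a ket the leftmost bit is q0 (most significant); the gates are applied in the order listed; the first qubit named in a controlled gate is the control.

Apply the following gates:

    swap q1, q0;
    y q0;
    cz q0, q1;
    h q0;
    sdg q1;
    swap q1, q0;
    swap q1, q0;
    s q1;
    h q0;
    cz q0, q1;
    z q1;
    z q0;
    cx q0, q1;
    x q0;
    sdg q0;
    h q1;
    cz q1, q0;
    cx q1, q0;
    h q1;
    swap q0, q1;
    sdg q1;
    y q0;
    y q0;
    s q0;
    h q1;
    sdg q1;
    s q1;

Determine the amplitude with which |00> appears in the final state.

The final state's coefficient on |00> equals sqrt(2)*(1 - I)/4. Key observation: steps 3-10 multiply out to the identity, so the circuit reduces to the remaining gates.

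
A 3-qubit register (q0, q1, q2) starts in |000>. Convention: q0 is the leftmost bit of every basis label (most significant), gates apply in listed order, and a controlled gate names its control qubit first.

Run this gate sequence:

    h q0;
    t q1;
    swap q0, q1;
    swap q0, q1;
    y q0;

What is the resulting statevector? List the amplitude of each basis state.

The final amplitudes are -sqrt(2)*I/2 on |000>, sqrt(2)*I/2 on |100>, and 0 on every other basis state. Key observation: gates 3-4 undo each other exactly, leaving only the rest of the circuit to track.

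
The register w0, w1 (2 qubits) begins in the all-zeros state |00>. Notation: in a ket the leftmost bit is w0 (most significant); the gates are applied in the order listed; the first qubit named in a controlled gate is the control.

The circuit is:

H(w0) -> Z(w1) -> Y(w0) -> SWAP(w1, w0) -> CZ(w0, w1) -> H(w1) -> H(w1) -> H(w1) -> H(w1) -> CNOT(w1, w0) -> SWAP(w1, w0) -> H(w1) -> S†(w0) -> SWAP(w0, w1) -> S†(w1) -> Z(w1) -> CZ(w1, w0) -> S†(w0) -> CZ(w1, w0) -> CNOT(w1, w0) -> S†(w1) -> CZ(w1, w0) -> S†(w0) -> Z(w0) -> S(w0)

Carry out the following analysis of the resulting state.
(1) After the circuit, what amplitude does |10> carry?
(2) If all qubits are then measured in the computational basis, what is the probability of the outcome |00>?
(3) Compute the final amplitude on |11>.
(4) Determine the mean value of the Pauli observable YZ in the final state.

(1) |10> carries amplitude 1/2 in the final state.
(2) Outcome |00> occurs with probability 1/4.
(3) The final state's coefficient on |11> equals 1/2.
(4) The observable YZ averages to 1.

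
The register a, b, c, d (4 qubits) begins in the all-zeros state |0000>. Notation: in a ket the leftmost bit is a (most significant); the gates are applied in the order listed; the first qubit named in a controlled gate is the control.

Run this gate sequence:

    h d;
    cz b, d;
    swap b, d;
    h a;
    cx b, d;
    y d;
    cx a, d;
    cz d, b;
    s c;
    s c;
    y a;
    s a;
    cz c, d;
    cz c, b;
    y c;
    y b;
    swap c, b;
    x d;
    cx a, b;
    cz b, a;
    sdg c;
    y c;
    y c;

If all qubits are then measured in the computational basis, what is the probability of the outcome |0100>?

A full measurement returns |0100> with probability 1/4.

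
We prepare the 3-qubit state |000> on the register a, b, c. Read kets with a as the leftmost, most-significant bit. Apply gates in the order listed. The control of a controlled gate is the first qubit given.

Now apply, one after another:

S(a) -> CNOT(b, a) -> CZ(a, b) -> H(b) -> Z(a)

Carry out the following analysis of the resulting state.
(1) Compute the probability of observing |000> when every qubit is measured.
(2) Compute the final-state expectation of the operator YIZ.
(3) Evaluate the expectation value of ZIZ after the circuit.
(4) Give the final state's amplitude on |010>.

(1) The probability of measuring |000> is 1/2.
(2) The observable YIZ averages to 0.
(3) The observable ZIZ averages to 1.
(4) The final state's coefficient on |010> equals sqrt(2)/2.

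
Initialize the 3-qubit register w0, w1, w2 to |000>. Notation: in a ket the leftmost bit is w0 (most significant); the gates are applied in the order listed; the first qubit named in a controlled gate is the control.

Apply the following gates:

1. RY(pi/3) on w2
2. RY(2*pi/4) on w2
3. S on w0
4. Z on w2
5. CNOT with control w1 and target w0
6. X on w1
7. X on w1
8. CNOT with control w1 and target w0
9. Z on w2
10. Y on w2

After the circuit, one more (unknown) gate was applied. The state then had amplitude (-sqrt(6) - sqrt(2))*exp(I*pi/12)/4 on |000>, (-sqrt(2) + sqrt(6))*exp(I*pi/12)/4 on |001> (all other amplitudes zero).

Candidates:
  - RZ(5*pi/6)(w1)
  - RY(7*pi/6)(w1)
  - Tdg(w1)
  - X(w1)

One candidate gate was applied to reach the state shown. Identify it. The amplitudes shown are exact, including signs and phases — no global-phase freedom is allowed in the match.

The applied gate was RZ(5*pi/6)(w1).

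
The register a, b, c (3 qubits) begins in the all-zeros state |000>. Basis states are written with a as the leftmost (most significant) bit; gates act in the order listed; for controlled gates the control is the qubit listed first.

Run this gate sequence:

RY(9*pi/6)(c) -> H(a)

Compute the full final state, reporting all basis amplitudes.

The resulting statevector has amplitude -1/2 on |000>, 1/2 on |001>, 0 on |010>, 0 on |011>, -1/2 on |100>, 1/2 on |101>, 0 on |110>, 0 on |111>.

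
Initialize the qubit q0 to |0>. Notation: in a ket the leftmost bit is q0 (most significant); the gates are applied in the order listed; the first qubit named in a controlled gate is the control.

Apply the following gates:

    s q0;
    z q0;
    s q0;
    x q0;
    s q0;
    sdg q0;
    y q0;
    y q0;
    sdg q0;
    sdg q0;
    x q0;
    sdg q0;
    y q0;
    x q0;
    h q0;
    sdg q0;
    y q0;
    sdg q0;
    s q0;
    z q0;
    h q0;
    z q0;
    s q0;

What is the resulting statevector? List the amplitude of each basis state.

The resulting statevector has amplitude -1/2 + I/2 on |0>, 1/2 - I/2 on |1>.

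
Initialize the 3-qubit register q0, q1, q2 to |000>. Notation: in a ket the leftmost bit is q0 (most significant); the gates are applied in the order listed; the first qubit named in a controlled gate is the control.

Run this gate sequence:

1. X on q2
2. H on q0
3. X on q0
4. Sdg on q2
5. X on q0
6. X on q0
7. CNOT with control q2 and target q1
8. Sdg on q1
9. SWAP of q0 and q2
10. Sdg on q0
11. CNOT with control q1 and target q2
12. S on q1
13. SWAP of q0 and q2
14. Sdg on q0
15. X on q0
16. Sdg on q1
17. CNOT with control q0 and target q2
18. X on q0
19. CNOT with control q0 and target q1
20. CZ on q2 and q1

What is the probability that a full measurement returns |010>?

Outcome |010> occurs with probability 1/2.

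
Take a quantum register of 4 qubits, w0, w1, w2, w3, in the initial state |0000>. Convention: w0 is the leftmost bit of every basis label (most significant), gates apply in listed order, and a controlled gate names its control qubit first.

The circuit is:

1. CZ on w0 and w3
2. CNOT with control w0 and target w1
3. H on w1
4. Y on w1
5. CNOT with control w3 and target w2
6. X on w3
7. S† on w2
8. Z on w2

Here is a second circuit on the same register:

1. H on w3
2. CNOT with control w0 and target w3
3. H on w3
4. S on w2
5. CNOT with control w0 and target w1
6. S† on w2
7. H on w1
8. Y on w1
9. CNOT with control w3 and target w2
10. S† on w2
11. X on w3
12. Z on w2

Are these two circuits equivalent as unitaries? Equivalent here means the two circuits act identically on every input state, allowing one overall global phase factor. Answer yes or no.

Yes, they are equivalent — the unitaries differ by at most a global phase.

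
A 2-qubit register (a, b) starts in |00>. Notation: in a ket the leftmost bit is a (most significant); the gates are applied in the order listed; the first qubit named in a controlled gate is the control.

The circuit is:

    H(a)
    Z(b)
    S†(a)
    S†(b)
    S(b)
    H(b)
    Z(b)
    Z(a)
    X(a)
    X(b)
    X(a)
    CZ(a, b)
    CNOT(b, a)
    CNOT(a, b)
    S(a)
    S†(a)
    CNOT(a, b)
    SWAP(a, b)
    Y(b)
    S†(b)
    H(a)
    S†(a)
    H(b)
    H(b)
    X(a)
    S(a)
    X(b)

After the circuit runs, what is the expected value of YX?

The expectation value of YX is -1. Key observation: steps 15-16 multiply out to the identity, so the circuit reduces to the remaining gates.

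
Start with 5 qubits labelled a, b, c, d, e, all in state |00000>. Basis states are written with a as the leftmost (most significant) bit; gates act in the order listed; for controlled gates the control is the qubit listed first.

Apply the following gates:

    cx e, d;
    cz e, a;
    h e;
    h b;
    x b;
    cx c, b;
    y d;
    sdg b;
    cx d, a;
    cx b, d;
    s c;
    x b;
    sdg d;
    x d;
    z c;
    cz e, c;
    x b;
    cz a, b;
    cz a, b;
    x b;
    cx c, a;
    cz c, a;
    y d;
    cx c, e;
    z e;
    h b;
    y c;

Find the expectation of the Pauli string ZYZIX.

In the final state, ZYZIX has expectation 0.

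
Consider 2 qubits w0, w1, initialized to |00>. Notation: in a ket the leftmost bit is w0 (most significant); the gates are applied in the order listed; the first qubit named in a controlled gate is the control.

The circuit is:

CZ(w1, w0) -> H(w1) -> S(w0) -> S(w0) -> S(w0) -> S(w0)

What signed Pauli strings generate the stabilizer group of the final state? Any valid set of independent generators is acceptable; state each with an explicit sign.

The final state is stabilized by the group generated by +IX, +ZI; other independent generating sets are equally valid.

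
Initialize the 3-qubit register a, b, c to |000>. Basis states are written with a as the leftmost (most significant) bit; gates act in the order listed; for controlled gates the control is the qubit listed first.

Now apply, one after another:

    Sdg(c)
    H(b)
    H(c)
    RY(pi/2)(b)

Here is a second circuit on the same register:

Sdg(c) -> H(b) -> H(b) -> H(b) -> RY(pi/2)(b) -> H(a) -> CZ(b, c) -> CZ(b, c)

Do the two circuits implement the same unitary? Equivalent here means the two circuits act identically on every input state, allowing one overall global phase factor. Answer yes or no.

No — the two circuits implement different unitaries, even allowing a global phase.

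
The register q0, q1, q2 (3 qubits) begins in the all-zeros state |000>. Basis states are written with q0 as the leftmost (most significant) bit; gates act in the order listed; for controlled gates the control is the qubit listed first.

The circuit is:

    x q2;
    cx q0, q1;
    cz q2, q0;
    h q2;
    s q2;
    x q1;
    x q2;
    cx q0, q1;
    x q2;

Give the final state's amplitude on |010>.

The amplitude on |010> is sqrt(2)/2.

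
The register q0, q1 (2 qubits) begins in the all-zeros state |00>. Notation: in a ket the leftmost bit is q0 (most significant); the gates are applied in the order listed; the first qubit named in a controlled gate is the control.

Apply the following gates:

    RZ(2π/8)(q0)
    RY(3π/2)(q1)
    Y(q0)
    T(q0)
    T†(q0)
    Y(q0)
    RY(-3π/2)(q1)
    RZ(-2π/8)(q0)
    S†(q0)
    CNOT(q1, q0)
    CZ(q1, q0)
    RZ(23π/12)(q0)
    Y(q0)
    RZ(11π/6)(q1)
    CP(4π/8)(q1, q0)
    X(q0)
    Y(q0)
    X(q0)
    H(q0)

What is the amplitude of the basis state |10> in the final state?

The final state's coefficient on |10> equals -sqrt(2)*exp(I*pi/8)/2. Key observation: gates 1-8 undo each other exactly, leaving only the rest of the circuit to track.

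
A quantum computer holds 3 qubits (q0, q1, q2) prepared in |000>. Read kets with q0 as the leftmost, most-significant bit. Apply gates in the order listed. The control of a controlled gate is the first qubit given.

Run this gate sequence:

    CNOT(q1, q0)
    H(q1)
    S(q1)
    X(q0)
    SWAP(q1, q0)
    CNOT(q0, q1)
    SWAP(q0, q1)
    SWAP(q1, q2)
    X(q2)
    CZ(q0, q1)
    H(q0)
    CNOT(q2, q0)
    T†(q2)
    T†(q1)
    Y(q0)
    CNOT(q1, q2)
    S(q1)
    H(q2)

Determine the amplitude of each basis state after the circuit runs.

The final amplitudes are sqrt(2)*(1 - exp(I*pi/4))/4 on |000>, sqrt(2)*(1 + exp(I*pi/4))/4 on |001>, 0 on |010>, 0 on |011>, sqrt(2)*(-1 - exp(I*pi/4))/4 on |100>, sqrt(2)*(-1 + exp(I*pi/4))/4 on |101>, 0 on |110>, 0 on |111>.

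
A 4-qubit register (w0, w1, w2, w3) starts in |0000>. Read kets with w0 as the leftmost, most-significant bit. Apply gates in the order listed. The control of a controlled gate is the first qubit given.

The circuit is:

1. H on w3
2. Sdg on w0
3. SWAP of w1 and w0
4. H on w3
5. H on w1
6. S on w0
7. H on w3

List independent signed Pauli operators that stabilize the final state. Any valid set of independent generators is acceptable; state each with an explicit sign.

One valid set of independent stabilizer generators is +IXII, +IIIX, +ZIII, +IIZI (any independent generating set of the same group is equally correct).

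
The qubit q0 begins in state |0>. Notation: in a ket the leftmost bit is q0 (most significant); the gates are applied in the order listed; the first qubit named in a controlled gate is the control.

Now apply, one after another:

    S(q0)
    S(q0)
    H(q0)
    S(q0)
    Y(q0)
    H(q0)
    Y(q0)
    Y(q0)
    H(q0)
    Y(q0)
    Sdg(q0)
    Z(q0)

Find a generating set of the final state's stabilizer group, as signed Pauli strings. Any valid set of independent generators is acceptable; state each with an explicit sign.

One valid set of independent stabilizer generators is -X (any independent generating set of the same group is equally correct).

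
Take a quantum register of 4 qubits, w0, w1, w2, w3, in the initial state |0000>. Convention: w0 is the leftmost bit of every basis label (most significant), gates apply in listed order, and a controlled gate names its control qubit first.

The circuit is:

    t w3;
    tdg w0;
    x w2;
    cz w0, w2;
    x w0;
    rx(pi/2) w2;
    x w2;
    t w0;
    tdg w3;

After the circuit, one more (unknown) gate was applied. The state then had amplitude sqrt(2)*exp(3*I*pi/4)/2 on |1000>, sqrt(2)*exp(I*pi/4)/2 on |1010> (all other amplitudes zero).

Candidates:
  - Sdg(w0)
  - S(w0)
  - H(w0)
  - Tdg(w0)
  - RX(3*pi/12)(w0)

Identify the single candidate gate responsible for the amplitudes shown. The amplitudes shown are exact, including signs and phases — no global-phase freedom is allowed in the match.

The applied gate was S(w0).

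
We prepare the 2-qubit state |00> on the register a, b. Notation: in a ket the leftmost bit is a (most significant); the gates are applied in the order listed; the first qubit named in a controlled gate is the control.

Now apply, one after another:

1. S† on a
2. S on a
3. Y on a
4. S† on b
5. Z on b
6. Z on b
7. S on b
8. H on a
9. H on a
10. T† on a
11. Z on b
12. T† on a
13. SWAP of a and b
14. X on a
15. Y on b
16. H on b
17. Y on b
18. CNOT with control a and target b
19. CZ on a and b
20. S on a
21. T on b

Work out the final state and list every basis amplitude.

The resulting statevector has amplitude 0 on |00>, 0 on |01>, sqrt(2)*I/2 on |10>, sqrt(2)*exp(3*I*pi/4)/2 on |11>. Key observation: steps 4-7 multiply out to the identity, so the circuit reduces to the remaining gates.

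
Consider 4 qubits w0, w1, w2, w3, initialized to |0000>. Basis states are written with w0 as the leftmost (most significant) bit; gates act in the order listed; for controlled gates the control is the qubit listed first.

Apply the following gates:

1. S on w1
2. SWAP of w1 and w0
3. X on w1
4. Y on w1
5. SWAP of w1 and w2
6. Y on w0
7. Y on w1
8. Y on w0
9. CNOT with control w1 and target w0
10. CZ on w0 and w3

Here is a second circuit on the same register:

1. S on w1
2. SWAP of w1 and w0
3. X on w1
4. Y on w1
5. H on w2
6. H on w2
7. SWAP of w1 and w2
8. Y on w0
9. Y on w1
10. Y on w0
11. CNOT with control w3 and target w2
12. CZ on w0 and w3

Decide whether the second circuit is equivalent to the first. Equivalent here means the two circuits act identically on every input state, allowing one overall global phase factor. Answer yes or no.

No, they are not equivalent — no single phase factor reconciles the two unitaries.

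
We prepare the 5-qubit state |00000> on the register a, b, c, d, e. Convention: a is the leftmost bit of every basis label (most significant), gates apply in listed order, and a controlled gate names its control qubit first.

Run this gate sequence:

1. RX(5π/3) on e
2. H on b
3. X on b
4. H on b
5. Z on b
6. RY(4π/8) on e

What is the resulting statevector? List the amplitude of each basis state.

The final amplitudes are -sqrt(6)/4 + sqrt(2)*I/4 on |00000>, -sqrt(6)/4 - sqrt(2)*I/4 on |00001>, and 0 on every other basis state. Key observation: steps 2-5 multiply out to the identity, so the circuit reduces to the remaining gates.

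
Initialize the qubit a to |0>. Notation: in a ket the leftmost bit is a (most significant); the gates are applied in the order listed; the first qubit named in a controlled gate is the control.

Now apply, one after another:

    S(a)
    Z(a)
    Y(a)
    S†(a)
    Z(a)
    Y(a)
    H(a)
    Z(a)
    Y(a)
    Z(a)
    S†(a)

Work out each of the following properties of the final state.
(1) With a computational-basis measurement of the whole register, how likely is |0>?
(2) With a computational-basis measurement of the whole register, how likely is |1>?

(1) The probability of measuring |0> is 1/2.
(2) Outcome |1> occurs with probability 1/2.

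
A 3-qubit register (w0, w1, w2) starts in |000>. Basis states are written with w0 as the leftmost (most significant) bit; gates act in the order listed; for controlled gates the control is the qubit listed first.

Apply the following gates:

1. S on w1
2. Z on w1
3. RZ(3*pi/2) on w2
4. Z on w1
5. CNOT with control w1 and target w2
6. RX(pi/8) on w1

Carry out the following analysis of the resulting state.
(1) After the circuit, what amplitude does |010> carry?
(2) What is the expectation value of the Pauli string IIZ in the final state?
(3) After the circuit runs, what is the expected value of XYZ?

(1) |010> carries amplitude exp(3*I*pi/4)*sin(pi/16) in the final state.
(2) In the final state, IIZ has expectation 1.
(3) In the final state, XYZ has expectation 0.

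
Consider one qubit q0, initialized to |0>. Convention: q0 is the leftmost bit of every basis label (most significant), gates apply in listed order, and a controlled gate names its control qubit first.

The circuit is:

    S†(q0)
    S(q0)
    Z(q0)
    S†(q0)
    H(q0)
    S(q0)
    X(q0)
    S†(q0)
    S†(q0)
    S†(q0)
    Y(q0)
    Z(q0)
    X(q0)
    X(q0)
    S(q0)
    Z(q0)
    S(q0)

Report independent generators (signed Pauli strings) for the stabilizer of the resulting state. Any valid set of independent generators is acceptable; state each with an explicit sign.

The stabilizer group can be generated by +X, among other valid generating sets.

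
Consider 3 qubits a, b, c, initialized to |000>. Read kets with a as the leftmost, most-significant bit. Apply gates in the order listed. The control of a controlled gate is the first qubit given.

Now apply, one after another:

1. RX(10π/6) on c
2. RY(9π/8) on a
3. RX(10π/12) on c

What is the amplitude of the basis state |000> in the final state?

|000> carries amplitude sqrt(2)*sin(pi/16)/2 in the final state.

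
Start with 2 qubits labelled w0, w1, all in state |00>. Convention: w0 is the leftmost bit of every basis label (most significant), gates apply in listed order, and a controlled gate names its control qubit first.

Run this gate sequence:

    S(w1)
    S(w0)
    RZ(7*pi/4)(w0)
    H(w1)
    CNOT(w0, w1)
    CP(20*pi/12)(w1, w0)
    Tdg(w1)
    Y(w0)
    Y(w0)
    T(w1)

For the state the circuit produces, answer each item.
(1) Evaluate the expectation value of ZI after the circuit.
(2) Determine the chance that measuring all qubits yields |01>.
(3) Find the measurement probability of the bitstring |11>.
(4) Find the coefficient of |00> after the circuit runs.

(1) The observable ZI averages to 1.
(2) The probability of measuring |01> is 1/2.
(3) A full measurement returns |11> with probability 0.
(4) |00> carries amplitude -sqrt(2)*exp(I*pi/8)/2 in the final state.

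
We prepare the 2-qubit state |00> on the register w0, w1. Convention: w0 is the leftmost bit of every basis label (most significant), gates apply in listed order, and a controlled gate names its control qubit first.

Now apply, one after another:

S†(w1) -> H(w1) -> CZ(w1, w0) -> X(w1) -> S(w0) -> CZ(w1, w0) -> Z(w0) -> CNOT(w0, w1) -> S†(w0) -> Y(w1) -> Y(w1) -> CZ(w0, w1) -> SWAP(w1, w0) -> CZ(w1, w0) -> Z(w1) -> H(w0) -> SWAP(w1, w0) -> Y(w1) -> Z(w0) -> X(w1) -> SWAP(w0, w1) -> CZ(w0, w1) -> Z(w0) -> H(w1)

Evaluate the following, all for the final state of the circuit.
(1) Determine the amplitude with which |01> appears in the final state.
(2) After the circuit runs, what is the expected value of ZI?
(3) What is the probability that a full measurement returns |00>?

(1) The amplitude on |01> is sqrt(2)*I/2.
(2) The expectation value of ZI is 1.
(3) A full measurement returns |00> with probability 1/2.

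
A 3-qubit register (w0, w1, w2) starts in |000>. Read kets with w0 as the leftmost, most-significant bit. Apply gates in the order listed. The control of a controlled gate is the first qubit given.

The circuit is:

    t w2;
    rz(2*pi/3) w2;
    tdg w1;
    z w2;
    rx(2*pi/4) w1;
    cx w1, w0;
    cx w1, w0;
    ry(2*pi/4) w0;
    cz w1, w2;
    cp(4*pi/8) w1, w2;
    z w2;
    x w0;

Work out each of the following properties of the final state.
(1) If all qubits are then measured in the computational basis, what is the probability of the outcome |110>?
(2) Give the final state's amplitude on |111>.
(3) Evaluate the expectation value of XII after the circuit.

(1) A full measurement returns |110> with probability 1/4.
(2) |111> carries amplitude 0 in the final state.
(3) The expectation value of XII is 1.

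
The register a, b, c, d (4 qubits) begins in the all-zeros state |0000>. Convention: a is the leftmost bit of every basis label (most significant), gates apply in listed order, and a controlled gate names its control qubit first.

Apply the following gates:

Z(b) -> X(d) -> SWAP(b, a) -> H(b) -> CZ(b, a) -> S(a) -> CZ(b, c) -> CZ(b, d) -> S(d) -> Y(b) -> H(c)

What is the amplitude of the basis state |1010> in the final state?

The amplitude on |1010> is 0.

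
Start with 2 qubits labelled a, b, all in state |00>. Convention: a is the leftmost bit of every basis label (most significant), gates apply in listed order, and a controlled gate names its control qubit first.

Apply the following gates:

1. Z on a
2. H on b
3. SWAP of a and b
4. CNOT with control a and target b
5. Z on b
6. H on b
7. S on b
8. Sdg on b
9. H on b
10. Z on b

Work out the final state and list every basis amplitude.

The final amplitudes are sqrt(2)/2 on |00>, 0 on |01>, 0 on |10>, sqrt(2)/2 on |11>. Key observation: gates 5-10 undo each other exactly, leaving only the rest of the circuit to track.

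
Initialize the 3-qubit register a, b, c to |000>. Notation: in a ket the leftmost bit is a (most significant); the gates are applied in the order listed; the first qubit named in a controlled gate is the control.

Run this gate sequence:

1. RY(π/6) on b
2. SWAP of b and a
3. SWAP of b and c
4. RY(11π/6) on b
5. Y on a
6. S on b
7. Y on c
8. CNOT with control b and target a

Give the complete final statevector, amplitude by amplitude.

The resulting statevector has amplitude 0 on |000>, -1/4 on |001>, 0 on |010>, -I/4 on |011>, 0 on |100>, sqrt(3)/4 + 1/2 on |101>, 0 on |110>, I*(2 - sqrt(3))/4 on |111>.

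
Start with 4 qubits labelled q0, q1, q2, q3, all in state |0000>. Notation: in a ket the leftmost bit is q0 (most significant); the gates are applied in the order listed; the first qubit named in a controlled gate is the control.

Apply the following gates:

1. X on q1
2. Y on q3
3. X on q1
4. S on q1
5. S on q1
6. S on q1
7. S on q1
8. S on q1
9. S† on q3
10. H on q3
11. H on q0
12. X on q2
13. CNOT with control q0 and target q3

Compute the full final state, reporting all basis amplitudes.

The resulting statevector has amplitude 1/2 on |0010>, -1/2 on |0011>, -1/2 on |1010>, 1/2 on |1011>, and 0 on every other basis state. Key observation: gates 5-8 undo each other exactly, leaving only the rest of the circuit to track.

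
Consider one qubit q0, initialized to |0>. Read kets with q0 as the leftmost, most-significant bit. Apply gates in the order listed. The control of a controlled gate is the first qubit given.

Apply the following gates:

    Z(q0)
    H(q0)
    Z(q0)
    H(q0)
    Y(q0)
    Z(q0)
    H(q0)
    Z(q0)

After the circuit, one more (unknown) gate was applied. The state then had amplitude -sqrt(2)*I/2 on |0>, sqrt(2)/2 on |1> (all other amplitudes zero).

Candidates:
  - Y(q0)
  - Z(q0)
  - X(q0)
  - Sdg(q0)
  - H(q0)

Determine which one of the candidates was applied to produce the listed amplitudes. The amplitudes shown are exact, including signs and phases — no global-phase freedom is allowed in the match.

The unique candidate consistent with the amplitudes is Sdg(q0).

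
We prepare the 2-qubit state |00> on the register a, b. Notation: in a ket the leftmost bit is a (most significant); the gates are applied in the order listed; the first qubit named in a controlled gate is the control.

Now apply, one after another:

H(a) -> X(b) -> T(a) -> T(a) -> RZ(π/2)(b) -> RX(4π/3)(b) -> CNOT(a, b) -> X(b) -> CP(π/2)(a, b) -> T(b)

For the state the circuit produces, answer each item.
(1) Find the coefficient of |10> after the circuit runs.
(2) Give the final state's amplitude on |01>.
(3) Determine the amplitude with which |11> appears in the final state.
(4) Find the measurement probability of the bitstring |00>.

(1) The final state's coefficient on |10> equals sqrt(6)*exp(I*pi/4)/4.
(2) The final state's coefficient on |01> equals sqrt(6)/4.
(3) The amplitude on |11> is sqrt(2)*I/4.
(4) A full measurement returns |00> with probability 1/8.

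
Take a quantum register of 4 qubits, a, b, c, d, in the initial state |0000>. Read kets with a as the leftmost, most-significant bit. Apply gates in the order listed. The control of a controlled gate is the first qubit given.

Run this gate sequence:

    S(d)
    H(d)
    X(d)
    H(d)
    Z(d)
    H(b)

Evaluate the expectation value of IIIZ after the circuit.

The expectation value of IIIZ is 1.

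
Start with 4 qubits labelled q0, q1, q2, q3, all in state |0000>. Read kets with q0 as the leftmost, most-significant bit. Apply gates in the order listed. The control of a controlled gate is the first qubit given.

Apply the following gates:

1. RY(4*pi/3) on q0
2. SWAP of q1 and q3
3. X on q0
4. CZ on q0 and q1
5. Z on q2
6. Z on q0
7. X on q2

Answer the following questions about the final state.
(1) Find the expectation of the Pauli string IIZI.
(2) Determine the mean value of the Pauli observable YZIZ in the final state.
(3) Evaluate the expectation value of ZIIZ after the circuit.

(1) The expectation value of IIZI is -1.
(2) In the final state, YZIZ has expectation 0.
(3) The observable ZIIZ averages to 1/2.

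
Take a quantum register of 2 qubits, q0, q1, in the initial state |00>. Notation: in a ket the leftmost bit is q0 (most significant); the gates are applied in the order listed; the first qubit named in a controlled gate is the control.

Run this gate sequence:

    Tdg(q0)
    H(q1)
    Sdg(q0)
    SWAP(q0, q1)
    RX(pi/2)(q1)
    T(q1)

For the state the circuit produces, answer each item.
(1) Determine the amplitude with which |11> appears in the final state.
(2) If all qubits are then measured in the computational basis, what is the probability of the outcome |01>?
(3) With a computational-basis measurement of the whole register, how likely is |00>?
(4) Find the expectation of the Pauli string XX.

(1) The amplitude on |11> is -exp(3*I*pi/4)/2.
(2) The probability of measuring |01> is 1/4.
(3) A full measurement returns |00> with probability 1/4.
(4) The expectation value of XX is sqrt(2)/2.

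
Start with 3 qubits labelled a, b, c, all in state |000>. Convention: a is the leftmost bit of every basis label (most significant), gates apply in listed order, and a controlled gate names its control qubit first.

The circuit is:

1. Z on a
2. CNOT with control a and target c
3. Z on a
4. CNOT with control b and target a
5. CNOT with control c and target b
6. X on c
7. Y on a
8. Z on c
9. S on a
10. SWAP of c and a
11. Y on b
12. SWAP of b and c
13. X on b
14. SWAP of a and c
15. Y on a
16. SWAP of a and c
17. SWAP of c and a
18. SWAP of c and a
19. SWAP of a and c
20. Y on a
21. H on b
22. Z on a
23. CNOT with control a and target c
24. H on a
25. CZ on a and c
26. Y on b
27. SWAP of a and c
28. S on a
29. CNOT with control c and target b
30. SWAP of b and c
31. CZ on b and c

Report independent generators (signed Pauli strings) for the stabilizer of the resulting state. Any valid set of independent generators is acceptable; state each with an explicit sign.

One valid set of independent stabilizer generators is +IXZ, -IZX, +ZII (any independent generating set of the same group is equally correct). Key observation: gates 15-20 undo each other exactly, leaving only the rest of the circuit to track.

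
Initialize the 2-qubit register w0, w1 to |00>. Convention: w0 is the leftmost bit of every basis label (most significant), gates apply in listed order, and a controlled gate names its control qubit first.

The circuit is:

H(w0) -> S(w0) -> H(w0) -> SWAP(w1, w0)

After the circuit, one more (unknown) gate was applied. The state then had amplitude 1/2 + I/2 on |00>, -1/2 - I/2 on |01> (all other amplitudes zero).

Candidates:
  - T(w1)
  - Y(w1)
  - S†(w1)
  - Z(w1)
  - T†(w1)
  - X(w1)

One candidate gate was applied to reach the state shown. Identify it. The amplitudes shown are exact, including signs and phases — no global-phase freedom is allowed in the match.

The unique candidate consistent with the amplitudes is S†(w1).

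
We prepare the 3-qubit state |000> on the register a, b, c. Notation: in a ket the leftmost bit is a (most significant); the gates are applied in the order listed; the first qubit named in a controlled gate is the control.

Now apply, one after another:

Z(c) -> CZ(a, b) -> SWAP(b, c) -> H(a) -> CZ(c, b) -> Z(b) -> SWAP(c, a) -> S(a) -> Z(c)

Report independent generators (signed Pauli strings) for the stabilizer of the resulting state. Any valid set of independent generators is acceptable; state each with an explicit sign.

One valid set of independent stabilizer generators is -IIX, +ZII, +IZI (any independent generating set of the same group is equally correct).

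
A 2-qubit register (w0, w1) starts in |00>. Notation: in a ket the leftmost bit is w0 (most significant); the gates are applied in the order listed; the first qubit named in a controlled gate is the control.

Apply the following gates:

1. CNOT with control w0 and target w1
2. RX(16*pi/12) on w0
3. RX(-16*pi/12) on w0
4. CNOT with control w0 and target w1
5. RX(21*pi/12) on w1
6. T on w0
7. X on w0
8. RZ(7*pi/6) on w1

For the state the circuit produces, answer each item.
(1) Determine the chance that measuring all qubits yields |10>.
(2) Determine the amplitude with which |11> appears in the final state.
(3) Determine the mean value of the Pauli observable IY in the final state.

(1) Outcome |10> occurs with probability sqrt(2)/4 + 1/2. Key observation: gates 1-4 undo each other exactly, leaving only the rest of the circuit to track.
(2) The amplitude on |11> is sqrt(2 - sqrt(2))*exp(I*pi/12)/2.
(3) The expectation value of IY is -sqrt(6)/4.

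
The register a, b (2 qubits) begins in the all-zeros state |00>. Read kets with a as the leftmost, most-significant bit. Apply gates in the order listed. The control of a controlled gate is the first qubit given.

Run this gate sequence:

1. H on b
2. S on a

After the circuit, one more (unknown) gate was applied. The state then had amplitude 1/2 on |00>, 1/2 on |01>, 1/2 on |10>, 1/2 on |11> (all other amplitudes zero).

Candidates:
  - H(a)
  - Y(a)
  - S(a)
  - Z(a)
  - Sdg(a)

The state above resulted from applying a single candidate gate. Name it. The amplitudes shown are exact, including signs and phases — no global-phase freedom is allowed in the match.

It was H(a) that produced the state shown.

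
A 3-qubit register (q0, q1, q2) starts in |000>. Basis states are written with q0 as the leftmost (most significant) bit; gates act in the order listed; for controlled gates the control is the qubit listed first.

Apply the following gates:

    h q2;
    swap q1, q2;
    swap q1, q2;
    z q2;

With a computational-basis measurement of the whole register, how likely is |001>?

Outcome |001> occurs with probability 1/2. Key observation: gates 2-3 undo each other exactly, leaving only the rest of the circuit to track.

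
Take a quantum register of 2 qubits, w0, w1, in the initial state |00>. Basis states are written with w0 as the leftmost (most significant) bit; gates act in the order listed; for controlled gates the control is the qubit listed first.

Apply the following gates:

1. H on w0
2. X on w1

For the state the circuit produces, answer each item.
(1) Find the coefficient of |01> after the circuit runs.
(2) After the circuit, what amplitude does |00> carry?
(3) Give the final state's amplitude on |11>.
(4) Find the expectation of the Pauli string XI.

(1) The final state's coefficient on |01> equals sqrt(2)/2.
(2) The amplitude on |00> is 0.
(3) The final state's coefficient on |11> equals sqrt(2)/2.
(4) The expectation value of XI is 1.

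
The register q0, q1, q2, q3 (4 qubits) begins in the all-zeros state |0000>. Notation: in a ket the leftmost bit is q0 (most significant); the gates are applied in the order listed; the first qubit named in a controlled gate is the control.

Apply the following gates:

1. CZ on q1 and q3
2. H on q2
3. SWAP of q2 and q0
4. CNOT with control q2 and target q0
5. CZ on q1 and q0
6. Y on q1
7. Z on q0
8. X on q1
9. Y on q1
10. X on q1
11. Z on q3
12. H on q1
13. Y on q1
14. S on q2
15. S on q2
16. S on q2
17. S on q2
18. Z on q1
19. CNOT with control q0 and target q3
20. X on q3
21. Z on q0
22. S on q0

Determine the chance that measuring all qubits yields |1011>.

A full measurement returns |1011> with probability 0.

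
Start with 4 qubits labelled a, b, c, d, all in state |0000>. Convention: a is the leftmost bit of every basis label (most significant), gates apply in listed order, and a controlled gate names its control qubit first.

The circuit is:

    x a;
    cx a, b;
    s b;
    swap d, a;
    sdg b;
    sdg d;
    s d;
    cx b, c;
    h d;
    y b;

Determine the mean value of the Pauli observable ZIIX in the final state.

The observable ZIIX averages to -1.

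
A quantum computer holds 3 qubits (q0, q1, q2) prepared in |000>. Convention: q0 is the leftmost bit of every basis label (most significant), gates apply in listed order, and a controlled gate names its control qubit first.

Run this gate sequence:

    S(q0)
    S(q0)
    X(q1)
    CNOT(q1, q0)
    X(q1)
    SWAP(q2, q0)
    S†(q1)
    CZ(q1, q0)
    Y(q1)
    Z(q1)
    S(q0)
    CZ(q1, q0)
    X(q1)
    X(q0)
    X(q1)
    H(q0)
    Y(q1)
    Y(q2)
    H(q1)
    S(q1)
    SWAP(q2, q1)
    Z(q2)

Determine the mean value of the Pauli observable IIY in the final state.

The expectation value of IIY is -1.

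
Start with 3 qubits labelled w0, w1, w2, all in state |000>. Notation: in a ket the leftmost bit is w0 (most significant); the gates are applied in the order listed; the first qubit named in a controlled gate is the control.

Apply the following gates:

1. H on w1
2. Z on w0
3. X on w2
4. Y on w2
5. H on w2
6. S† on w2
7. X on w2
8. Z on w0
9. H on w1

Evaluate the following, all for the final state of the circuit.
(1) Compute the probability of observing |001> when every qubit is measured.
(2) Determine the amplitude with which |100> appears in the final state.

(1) A full measurement returns |001> with probability 1/2.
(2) |100> carries amplitude 0 in the final state.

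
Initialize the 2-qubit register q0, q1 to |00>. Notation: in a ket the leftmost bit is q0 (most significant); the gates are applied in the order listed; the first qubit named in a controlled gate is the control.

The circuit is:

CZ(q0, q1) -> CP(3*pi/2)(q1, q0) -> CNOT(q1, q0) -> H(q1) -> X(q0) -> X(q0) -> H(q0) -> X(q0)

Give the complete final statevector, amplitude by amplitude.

After the circuit, the state carries amplitude 1/2 on |00>, 1/2 on |01>, 1/2 on |10>, 1/2 on |11>.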